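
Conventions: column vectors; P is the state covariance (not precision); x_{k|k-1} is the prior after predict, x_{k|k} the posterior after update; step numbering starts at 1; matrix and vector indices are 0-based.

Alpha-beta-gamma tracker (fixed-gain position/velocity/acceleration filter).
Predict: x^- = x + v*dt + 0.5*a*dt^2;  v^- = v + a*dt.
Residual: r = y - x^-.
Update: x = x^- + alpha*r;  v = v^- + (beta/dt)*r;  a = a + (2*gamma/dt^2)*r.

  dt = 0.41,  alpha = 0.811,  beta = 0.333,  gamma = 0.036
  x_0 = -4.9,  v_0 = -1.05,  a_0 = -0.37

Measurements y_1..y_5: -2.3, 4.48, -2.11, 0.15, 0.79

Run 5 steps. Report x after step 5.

x_post = 0.8104

step 1: x_pred=-5.3616  r=3.0616  x^+=-2.8786  v^+=1.2849  a^+=0.9413
step 2: x_pred=-2.2727  r=6.7527  x^+=3.2037  v^+=7.1554  a^+=3.8336
step 3: x_pred=6.4597  r=-8.5697  x^+=-0.4903  v^+=1.7669  a^+=0.1631
step 4: x_pred=0.2478  r=-0.0978  x^+=0.1685  v^+=1.7544  a^+=0.1212
step 5: x_pred=0.8980  r=-0.1080  x^+=0.8104  v^+=1.7164  a^+=0.0750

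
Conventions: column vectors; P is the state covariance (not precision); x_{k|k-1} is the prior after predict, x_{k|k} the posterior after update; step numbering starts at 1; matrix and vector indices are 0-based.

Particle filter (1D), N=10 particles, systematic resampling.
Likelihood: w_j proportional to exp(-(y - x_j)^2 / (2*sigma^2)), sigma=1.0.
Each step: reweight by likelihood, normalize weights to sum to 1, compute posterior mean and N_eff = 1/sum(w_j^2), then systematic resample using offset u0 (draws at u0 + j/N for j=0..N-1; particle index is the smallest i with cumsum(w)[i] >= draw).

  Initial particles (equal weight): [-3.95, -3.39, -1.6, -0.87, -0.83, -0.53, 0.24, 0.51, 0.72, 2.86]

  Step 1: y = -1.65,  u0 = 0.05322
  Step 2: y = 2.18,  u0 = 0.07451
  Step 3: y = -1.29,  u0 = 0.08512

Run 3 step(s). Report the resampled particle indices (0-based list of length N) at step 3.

resampled_idx = [0, 0, 1, 2, 2, 3, 5, 6, 8, 9]

step 1: w=[0.0197, 0.0611, 0.2773, 0.2049, 0.1984, 0.1483, 0.0465, 0.0269, 0.0167, 0.0000]  mean=-1.1133  Neff=5.3320  idx=[1, 2, 2, 2, 3, 3, 4, 4, 5, 6]
step 2: w=[0.0000, 0.0036, 0.0036, 0.0036, 0.0433, 0.0433, 0.0488, 0.0488, 0.1152, 0.6899]  mean=-0.0689  Neff=2.0087  idx=[5, 7, 8, 9, 9, 9, 9, 9, 9, 9]
step 3: w=[0.1933, 0.1900, 0.1582, 0.0655, 0.0655, 0.0655, 0.0655, 0.0655, 0.0655, 0.0655]  mean=-0.2996  Neff=7.7811  idx=[0, 0, 1, 2, 2, 3, 5, 6, 8, 9]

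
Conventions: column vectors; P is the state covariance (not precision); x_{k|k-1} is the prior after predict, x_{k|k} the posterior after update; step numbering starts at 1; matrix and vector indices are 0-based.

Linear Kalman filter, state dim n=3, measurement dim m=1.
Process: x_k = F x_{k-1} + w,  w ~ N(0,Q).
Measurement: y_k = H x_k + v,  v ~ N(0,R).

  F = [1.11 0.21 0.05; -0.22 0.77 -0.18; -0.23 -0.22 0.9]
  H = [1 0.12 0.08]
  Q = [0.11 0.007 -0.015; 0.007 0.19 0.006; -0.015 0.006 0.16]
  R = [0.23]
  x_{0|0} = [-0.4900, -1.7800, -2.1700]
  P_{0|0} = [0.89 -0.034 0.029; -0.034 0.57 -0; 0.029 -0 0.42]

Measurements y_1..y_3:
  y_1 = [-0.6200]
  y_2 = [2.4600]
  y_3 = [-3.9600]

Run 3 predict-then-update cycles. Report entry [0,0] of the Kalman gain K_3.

K[0,0] = 0.5520

step 1: x^-=[-1.0262, -0.8722, -1.4487]  P^-=[1.2201 -0.1556 -0.2111; -0.1556 0.5985 -0.1137; -0.2111 -0.1137 0.5594]  S=[1.3890]  K=[0.8528; -0.0668; -0.1296]  nu=[0.6268]  x^+=[-0.4917, -0.9141, -1.5299]  P^+=[0.2099 -0.0764 -0.0576; -0.0764 0.5922 -0.1258; -0.0576 -0.1258 0.5361]
step 2: x^-=[-0.8142, -0.3203, -1.0627]  P^-=[0.3515 -0.0030 -0.1287; -0.0030 0.6249 -0.2438; -0.1287 -0.2438 0.6999]  S=[0.5689]  K=[0.5990; 0.0922; -0.1793]  nu=[3.3977]  x^+=[1.2210, -0.0070, -1.6720]  P^+=[0.1473 -0.0344 -0.0676; -0.0344 0.6200 -0.2344; -0.0676 -0.2344 0.6816]
step 3: x^-=[1.2703, 0.0269, -1.7841]  P^-=[0.2921 0.0514 -0.1490; 0.0514 0.6581 -0.3587; -0.1490 -0.3587 0.8673]  S=[0.5187]  K=[0.5520; 0.1960; -0.2365]  nu=[-5.0908]  x^+=[-1.5398, -0.9709, -0.5799]  P^+=[0.1340 -0.0047 -0.0813; -0.0047 0.6382 -0.3347; -0.0813 -0.3347 0.8383]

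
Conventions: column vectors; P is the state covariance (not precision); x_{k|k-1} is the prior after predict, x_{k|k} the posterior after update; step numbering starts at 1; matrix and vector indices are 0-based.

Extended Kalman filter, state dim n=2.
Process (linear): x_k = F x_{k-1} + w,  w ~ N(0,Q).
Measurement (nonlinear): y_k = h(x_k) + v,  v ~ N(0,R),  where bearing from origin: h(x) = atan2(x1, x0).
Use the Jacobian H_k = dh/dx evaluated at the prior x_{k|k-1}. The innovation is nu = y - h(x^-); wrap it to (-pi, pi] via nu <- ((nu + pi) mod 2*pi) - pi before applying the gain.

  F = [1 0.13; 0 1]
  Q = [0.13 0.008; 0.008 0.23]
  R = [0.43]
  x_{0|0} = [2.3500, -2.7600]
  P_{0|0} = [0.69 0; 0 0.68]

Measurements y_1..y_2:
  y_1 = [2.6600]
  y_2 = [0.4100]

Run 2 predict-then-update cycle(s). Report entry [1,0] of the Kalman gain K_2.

K[1,0] = 0.1358

step 1: x^-=[1.9912, -2.7600]  P^-=[0.8315 0.0964; 0.0964 0.9100]  H_jac=[0.2383 0.1719]  S=[0.5120]  K=[0.4193; 0.3504]  nu=[-2.6774]  x^+=[0.8684, -3.6982]  P^+=[0.7415 0.0212; 0.0212 0.8471]
step 2: x^-=[0.3877, -3.6982]  P^-=[0.8913 0.1393; 0.1393 1.0771]  H_jac=[0.2675 0.0280]  S=[0.4967]  K=[0.4878; 0.1358]  nu=[1.8763]  x^+=[1.3030, -3.4434]  P^+=[0.7731 0.1064; 0.1064 1.0680]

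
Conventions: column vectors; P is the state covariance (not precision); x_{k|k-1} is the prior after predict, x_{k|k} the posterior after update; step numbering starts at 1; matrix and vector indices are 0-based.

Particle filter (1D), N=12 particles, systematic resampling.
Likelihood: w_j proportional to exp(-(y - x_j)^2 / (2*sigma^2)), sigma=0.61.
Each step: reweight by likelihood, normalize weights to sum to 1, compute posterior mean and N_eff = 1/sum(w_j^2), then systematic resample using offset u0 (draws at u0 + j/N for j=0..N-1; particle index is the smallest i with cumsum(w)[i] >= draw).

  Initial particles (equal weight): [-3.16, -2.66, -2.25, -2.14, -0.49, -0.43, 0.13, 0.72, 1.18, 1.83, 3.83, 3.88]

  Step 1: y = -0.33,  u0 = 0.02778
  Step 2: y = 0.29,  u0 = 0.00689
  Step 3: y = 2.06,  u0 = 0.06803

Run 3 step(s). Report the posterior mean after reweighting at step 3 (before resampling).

step 1: w=[0.0000, 0.0002, 0.0024, 0.0041, 0.3219, 0.3287, 0.2507, 0.0757, 0.0156, 0.0006, 0.0000, 0.0000]  mean=-0.2071  Neff=3.5641  idx=[4, 4, 4, 4, 5, 5, 5, 5, 6, 6, 6, 7]
step 2: w=[0.0594, 0.0594, 0.0594, 0.0594, 0.0670, 0.0670, 0.0670, 0.0670, 0.1299, 0.1299, 0.1299, 0.1049]  mean=-0.1054  Neff=10.6758  idx=[0, 1, 2, 4, 5, 6, 8, 8, 9, 9, 10, 11]
step 3: w=[0.0013, 0.0013, 0.0013, 0.0019, 0.0019, 0.0019, 0.0539, 0.0539, 0.0539, 0.0539, 0.0539, 0.7207]  mean=0.5495  Neff=1.8730  idx=[7, 8, 10, 11, 11, 11, 11, 11, 11, 11, 11, 11]

post_mean = 0.5495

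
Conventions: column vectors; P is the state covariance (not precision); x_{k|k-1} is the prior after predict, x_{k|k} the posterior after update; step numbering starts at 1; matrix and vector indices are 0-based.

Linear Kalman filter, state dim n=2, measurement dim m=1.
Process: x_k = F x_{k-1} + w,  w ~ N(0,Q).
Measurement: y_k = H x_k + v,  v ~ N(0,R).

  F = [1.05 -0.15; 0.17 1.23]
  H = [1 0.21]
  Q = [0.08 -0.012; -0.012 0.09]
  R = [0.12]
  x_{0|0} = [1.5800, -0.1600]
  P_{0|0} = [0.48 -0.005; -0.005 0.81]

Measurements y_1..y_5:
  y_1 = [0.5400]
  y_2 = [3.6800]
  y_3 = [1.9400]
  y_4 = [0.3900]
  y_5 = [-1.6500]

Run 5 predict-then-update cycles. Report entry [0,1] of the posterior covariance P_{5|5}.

P_post[0,1] = -0.8759

step 1: x^-=[1.6830, 0.0718]  P^-=[0.6290 -0.0821; -0.0821 1.3272]  S=[0.7731]  K=[0.7914; 0.2543]  nu=[-1.1581]  x^+=[0.7665, -0.2228]  P^+=[0.1449 -0.2377; -0.2377 1.2772]
step 2: x^-=[0.8383, -0.1437]  P^-=[0.3433 -0.5227; -0.5227 1.9271]  S=[0.3288]  K=[0.7104; -0.3590]  nu=[2.8719]  x^+=[2.8785, -1.1745]  P^+=[0.1774 -0.4389; -0.4389 1.8847]
step 3: x^-=[3.1986, -0.9553]  P^-=[0.4562 -0.8837; -0.8837 2.7630]  S=[0.3270]  K=[0.8279; -0.9281]  nu=[-1.0580]  x^+=[2.3227, 0.0265]  P^+=[0.2322 -0.6325; -0.6325 2.4814]
step 4: x^-=[2.4349, 0.4275]  P^-=[0.5910 -1.2291; -1.2291 3.5863]  S=[0.3530]  K=[0.9432; -1.3484]  nu=[-2.1347]  x^+=[0.4215, 3.3060]  P^+=[0.2770 -0.7802; -0.7802 2.9445]
step 5: x^-=[-0.0533, 4.1380]  P^-=[0.6974 -1.4935; -1.4935 4.2265]  S=[0.3765]  K=[1.0192; -1.6092]  nu=[-2.4656]  x^+=[-2.5664, 8.1058]  P^+=[0.3062 -0.8759; -0.8759 3.2514]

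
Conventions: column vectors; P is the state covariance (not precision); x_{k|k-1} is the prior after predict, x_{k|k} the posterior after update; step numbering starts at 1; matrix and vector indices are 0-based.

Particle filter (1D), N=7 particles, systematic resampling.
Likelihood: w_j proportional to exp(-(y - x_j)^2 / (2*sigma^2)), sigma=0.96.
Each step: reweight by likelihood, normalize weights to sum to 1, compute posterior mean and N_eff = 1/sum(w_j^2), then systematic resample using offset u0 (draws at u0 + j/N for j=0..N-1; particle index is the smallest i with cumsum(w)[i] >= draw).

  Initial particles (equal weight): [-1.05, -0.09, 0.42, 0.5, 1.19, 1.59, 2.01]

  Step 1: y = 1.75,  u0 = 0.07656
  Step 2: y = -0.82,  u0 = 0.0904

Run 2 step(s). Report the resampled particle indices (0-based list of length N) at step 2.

resampled_idx = [0, 0, 0, 1, 1, 2, 4]

step 1: w=[0.0038, 0.0422, 0.1014, 0.1134, 0.2232, 0.2610, 0.2551]  mean=1.2849  Neff=4.8088  idx=[2, 3, 4, 5, 5, 6, 6]
step 2: w=[0.4151, 0.3715, 0.1068, 0.0409, 0.0409, 0.0124, 0.0124]  mean=0.6671  Neff=3.0735  idx=[0, 0, 0, 1, 1, 2, 4]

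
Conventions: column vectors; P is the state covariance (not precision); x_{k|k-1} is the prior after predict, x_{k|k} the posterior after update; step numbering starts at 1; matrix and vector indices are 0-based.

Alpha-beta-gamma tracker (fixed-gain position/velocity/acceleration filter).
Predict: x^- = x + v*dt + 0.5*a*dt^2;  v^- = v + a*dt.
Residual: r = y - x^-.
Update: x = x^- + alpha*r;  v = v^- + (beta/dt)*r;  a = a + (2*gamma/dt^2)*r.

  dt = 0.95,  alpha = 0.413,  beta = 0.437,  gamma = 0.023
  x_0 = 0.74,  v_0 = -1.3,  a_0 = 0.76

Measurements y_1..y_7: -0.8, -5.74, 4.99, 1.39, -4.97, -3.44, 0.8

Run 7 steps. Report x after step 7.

x_post = -1.3584

step 1: x_pred=-0.1520  r=-0.6480  x^+=-0.4197  v^+=-0.8761  a^+=0.7270
step 2: x_pred=-0.9239  r=-4.8161  x^+=-2.9129  v^+=-2.4009  a^+=0.4815
step 3: x_pred=-4.9765  r=9.9665  x^+=-0.8603  v^+=2.6411  a^+=0.9895
step 4: x_pred=2.0953  r=-0.7053  x^+=1.8040  v^+=3.2567  a^+=0.9535
step 5: x_pred=5.3282  r=-10.2982  x^+=1.0750  v^+=-0.5746  a^+=0.4286
step 6: x_pred=0.7226  r=-4.1626  x^+=-0.9966  v^+=-2.0822  a^+=0.2165
step 7: x_pred=-2.8769  r=3.6769  x^+=-1.3584  v^+=-0.1851  a^+=0.4039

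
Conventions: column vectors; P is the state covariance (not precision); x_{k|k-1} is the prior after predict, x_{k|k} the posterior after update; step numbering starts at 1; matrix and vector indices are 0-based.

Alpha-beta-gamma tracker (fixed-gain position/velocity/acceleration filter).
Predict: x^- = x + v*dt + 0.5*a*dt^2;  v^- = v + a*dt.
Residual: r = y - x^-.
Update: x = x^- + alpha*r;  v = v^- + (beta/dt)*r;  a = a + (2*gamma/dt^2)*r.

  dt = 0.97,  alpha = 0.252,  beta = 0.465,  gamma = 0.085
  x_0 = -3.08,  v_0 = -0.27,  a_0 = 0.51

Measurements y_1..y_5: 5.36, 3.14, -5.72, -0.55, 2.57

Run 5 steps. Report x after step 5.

step 1: x_pred=-3.1020  r=8.4620  x^+=-0.9696  v^+=4.2812  a^+=2.0389
step 2: x_pred=4.1424  r=-1.0024  x^+=3.8898  v^+=5.7784  a^+=1.8578
step 3: x_pred=10.3688  r=-16.0888  x^+=6.3145  v^+=-0.1323  a^+=-1.0491
step 4: x_pred=5.6926  r=-6.2426  x^+=4.1195  v^+=-4.1425  a^+=-2.1770
step 5: x_pred=-0.9229  r=3.4929  x^+=-0.0427  v^+=-4.5798  a^+=-1.5459

x_post = -0.0427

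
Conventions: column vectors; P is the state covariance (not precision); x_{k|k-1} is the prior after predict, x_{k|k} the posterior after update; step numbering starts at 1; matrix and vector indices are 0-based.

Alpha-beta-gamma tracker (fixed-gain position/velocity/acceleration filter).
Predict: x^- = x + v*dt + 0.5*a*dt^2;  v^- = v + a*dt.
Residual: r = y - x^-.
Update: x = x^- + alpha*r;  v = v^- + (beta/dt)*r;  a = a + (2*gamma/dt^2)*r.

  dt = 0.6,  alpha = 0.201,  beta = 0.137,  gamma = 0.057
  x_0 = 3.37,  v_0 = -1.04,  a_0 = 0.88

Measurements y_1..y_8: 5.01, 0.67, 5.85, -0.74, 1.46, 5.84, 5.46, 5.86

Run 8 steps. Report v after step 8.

v_post = 0.6008

step 1: x_pred=2.9044  r=2.1056  x^+=3.3276  v^+=-0.0312  a^+=1.5468
step 2: x_pred=3.5873  r=-2.9173  x^+=3.0009  v^+=0.2307  a^+=0.6230
step 3: x_pred=3.2515  r=2.5985  x^+=3.7738  v^+=1.1978  a^+=1.4458
step 4: x_pred=4.7527  r=-5.4927  x^+=3.6487  v^+=0.8111  a^+=-0.2936
step 5: x_pred=4.0825  r=-2.6225  x^+=3.5554  v^+=0.0362  a^+=-1.1240
step 6: x_pred=3.3748  r=2.4652  x^+=3.8703  v^+=-0.0753  a^+=-0.3434
step 7: x_pred=3.7633  r=1.6967  x^+=4.1043  v^+=0.1061  a^+=0.1939
step 8: x_pred=4.2029  r=1.6571  x^+=4.5360  v^+=0.6008  a^+=0.7187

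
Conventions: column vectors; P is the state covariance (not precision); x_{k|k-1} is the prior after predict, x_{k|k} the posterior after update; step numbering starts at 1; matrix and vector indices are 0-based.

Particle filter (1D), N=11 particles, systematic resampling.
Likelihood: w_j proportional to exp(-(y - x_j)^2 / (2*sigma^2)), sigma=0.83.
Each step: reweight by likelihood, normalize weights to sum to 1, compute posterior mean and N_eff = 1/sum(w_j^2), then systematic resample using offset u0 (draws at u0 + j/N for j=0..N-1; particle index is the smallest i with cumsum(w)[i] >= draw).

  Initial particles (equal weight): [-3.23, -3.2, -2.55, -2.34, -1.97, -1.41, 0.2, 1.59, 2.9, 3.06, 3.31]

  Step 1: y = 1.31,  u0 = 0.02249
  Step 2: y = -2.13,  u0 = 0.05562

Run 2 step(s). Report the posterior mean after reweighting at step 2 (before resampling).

post_mean = 0.2062

step 1: w=[0.0000, 0.0000, 0.0000, 0.0000, 0.0002, 0.0028, 0.2432, 0.5618, 0.0949, 0.0644, 0.0326]  mean=1.5178  Neff=2.5708  idx=[6, 6, 6, 7, 7, 7, 7, 7, 7, 8, 9]
step 2: w=[0.3318, 0.3318, 0.3318, 0.0007, 0.0007, 0.0007, 0.0007, 0.0007, 0.0007, 0.0000, 0.0000]  mean=0.2062  Neff=3.0268  idx=[0, 0, 0, 0, 1, 1, 1, 2, 2, 2, 2]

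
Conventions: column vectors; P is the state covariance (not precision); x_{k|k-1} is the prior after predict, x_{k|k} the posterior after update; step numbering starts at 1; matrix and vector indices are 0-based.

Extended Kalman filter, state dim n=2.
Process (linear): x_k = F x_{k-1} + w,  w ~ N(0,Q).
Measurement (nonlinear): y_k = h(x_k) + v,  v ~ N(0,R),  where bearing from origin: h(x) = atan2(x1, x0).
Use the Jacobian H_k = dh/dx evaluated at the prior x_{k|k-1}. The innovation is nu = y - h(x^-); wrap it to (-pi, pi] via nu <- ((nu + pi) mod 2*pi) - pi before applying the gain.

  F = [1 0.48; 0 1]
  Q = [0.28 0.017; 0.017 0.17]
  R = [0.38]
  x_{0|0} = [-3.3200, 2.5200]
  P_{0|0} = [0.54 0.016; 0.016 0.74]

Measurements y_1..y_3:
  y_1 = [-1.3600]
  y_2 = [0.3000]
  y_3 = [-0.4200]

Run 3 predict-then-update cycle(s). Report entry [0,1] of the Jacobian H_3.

step 1: x^-=[-2.1104, 2.5200]  P^-=[1.0059 0.3882; 0.3882 0.9100]  H_jac=[-0.2332 -0.1953]  S=[0.5048]  K=[-0.6150; -0.5315]  nu=[2.6552]  x^+=[-3.7432, 1.1088]  P^+=[0.8150 0.2232; 0.2232 0.7674]
step 2: x^-=[-3.2110, 1.1088]  P^-=[1.4860 0.6086; 0.6086 0.9374]  H_jac=[-0.0961 -0.2782]  S=[0.4988]  K=[-0.6257; -0.6401]  nu=[-2.5091]  x^+=[-1.6411, 2.7149]  P^+=[1.2908 0.4088; 0.4088 0.7330]
step 3: x^-=[-0.3379, 2.7149]  P^-=[2.1321 0.7776; 0.7776 0.9030]  H_jac=[-0.3627 -0.0451]  S=[0.6878]  K=[-1.1754; -0.4694]  nu=[-2.1146]  x^+=[2.1476, 3.7074]  P^+=[1.1818 0.3982; 0.3982 0.7515]

H_jac[0,1] = -0.0451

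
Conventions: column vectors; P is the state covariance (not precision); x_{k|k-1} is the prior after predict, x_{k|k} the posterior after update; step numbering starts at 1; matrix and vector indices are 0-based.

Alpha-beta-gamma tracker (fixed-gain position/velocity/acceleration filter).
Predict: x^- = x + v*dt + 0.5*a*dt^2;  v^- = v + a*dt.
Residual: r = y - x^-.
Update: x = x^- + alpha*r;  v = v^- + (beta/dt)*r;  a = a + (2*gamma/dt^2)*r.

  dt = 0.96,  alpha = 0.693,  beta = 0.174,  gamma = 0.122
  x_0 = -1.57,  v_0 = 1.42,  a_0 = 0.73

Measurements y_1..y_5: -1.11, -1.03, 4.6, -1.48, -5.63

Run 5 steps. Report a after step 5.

step 1: x_pred=0.1296  r=-1.2396  x^+=-0.7294  v^+=1.8961  a^+=0.4018
step 2: x_pred=1.2760  r=-2.3060  x^+=-0.3221  v^+=1.8639  a^+=-0.2087
step 3: x_pred=1.3711  r=3.2289  x^+=3.6087  v^+=2.2488  a^+=0.6462
step 4: x_pred=6.0653  r=-7.5453  x^+=0.8364  v^+=1.5015  a^+=-1.3515
step 5: x_pred=1.6551  r=-7.2851  x^+=-3.3935  v^+=-1.1164  a^+=-3.2803

a_post = -3.2803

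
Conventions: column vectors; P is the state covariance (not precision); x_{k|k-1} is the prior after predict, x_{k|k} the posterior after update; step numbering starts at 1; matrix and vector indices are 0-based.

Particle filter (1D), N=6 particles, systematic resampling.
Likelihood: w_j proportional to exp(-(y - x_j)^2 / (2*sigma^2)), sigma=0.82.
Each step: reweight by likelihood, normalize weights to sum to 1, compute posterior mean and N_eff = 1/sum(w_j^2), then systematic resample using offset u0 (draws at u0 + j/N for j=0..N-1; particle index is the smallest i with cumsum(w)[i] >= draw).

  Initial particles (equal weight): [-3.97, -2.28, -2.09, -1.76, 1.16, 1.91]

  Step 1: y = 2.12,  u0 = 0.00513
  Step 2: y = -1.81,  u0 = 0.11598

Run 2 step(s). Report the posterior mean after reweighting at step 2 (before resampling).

post_mean = 1.1776

step 1: w=[0.0000, 0.0000, 0.0000, 0.0000, 0.3424, 0.6576]  mean=1.6531  Neff=1.8193  idx=[4, 4, 4, 5, 5, 5]
step 2: w=[0.3255, 0.3255, 0.3255, 0.0078, 0.0078, 0.0078]  mean=1.1776  Neff=3.1437  idx=[0, 0, 1, 1, 2, 2]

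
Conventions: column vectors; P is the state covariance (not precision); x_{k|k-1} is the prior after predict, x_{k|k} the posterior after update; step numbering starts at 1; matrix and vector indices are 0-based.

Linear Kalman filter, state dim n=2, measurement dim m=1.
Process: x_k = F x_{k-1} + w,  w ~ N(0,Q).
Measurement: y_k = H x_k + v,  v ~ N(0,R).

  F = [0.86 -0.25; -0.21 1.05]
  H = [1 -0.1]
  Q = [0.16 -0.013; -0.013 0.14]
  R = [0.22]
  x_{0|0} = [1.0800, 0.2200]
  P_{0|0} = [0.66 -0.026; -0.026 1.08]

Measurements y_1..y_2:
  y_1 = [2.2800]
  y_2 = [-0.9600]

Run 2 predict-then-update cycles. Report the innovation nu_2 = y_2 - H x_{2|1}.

step 1: x^-=[0.8738, 0.0042]  P^-=[0.7268 -0.4405; -0.4405 1.3713]  S=[1.0486]  K=[0.7351; -0.5509]  nu=[1.4066]  x^+=[1.9078, -0.7707]  P^+=[0.1601 -0.0159; -0.0159 1.0531]
step 2: x^-=[1.8334, -1.2098]  P^-=[0.3511 -0.3335; -0.3335 1.3151]  S=[0.6509]  K=[0.5906; -0.7144]  nu=[-2.9144]  x^+=[0.1122, 0.8722]  P^+=[0.1240 -0.0589; -0.0589 0.9828]

innov = [-2.9144]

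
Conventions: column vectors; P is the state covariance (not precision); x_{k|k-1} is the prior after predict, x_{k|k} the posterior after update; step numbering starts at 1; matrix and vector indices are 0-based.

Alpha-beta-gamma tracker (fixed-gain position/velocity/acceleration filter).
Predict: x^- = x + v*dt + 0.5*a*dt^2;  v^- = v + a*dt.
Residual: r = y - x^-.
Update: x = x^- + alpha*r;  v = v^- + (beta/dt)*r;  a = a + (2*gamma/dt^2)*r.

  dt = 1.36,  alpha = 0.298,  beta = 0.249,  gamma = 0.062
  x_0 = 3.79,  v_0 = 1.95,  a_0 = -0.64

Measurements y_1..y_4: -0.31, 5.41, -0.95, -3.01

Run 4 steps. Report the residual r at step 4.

resid = 0.8688

step 1: x_pred=5.8501  r=-6.1601  x^+=4.0144  v^+=-0.0482  a^+=-1.0530
step 2: x_pred=2.9750  r=2.4350  x^+=3.7006  v^+=-1.0345  a^+=-0.8897
step 3: x_pred=1.4709  r=-2.4209  x^+=0.7495  v^+=-2.6878  a^+=-1.0520
step 4: x_pred=-3.8788  r=0.8688  x^+=-3.6199  v^+=-3.9595  a^+=-0.9938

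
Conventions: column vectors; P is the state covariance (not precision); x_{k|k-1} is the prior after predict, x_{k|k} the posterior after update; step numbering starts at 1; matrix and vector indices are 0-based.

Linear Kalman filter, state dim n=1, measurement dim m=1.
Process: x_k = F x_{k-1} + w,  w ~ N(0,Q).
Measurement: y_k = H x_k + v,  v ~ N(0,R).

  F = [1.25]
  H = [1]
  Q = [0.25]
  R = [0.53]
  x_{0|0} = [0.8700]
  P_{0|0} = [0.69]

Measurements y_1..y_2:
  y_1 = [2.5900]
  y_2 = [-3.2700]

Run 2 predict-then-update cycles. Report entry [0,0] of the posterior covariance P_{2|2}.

P_post[0,0] = 0.3252

step 1: x^-=[1.0875]  P^-=[1.3281]  S=[1.8581]  K=[0.7148]  nu=[1.5025]  x^+=[2.1614]  P^+=[0.3788]
step 2: x^-=[2.7018]  P^-=[0.8419]  S=[1.3719]  K=[0.6137]  nu=[-5.9718]  x^+=[-0.9630]  P^+=[0.3252]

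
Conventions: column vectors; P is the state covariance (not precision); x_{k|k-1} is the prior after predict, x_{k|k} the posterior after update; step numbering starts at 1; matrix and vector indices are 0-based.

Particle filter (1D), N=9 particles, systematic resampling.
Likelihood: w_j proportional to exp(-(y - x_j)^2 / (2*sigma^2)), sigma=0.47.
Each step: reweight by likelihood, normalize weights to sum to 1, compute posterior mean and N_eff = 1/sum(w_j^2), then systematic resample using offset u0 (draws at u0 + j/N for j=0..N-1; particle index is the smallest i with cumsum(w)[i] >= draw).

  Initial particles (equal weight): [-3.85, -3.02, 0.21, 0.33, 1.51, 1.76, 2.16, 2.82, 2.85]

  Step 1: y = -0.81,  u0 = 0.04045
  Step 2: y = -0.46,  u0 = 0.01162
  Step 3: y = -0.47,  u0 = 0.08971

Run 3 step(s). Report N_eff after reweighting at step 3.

step 1: w=[0.0000, 0.0001, 0.6425, 0.3573, 0.0000, 0.0000, 0.0000, 0.0000, 0.0000]  mean=0.2526  Neff=1.8501  idx=[2, 2, 2, 2, 2, 2, 3, 3, 3]
step 2: w=[0.1247, 0.1247, 0.1247, 0.1247, 0.1247, 0.1247, 0.0839, 0.0839, 0.0839]  mean=0.2402  Neff=8.7378  idx=[0, 0, 1, 2, 3, 4, 5, 6, 7]
step 3: w=[0.1199, 0.1199, 0.1199, 0.1199, 0.1199, 0.1199, 0.1199, 0.0802, 0.0802]  mean=0.2293  Neff=8.8057  idx=[0, 1, 2, 3, 4, 5, 6, 7, 8]

N_eff = 8.8057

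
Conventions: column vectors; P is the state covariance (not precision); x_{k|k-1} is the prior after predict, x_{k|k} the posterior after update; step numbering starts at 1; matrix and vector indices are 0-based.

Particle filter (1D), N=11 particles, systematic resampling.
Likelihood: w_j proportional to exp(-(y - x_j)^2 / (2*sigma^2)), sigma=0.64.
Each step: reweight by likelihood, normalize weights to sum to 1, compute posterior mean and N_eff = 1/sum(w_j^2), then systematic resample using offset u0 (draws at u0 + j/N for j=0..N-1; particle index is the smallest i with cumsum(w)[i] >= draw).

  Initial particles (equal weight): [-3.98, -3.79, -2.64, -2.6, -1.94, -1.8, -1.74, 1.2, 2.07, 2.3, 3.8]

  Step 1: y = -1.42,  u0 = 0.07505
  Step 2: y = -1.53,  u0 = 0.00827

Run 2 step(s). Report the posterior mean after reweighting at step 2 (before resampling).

post_mean = -1.8339

step 1: w=[0.0001, 0.0004, 0.0583, 0.0656, 0.2580, 0.3009, 0.3167, 0.0001, 0.0000, 0.0000, 0.0000]  mean=-1.9193  Neff=3.7727  idx=[3, 4, 4, 4, 5, 5, 5, 6, 6, 6, 6]
step 2: w=[0.0268, 0.0883, 0.0883, 0.0883, 0.0992, 0.0992, 0.0992, 0.1027, 0.1027, 0.1027, 0.1027]  mean=-1.8339  Neff=10.4382  idx=[0, 1, 2, 3, 4, 5, 6, 7, 8, 9, 10]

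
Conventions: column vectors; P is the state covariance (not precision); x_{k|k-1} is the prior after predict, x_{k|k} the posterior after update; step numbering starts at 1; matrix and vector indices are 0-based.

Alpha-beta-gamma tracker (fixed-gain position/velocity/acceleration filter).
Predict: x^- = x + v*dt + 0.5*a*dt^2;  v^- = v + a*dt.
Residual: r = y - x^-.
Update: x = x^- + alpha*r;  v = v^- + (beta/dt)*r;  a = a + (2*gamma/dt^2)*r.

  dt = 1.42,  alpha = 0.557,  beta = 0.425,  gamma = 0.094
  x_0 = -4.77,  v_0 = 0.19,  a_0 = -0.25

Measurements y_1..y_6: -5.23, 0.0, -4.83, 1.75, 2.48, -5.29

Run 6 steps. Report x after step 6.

step 1: x_pred=-4.7522  r=-0.4778  x^+=-5.0184  v^+=-0.3080  a^+=-0.2945
step 2: x_pred=-5.7527  r=5.7527  x^+=-2.5484  v^+=0.9955  a^+=0.2418
step 3: x_pred=-0.8910  r=-3.9390  x^+=-3.0850  v^+=0.1600  a^+=-0.1254
step 4: x_pred=-2.9844  r=4.7344  x^+=-0.3473  v^+=1.3988  a^+=0.3160
step 5: x_pred=1.9575  r=0.5225  x^+=2.2485  v^+=2.0038  a^+=0.3647
step 6: x_pred=5.4617  r=-10.7517  x^+=-0.5270  v^+=-0.6962  a^+=-0.6378

x_post = -0.5270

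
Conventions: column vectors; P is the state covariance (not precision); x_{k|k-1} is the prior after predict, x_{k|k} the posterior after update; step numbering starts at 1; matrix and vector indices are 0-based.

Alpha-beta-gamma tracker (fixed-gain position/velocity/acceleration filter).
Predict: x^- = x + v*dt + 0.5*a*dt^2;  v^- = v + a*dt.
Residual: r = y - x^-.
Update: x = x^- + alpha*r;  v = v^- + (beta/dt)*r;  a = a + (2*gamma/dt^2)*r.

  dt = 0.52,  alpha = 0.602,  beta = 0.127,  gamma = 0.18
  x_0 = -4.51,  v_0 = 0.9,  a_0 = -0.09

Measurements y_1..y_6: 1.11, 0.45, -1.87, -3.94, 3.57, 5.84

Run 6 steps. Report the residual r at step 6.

step 1: x_pred=-4.0542  r=5.1642  x^+=-0.9453  v^+=2.1144  a^+=6.7854
step 2: x_pred=1.0716  r=-0.6216  x^+=0.6974  v^+=5.4910  a^+=5.9579
step 3: x_pred=4.3582  r=-6.2282  x^+=0.6088  v^+=7.0680  a^+=-2.3342
step 4: x_pred=3.9686  r=-7.9086  x^+=-0.7924  v^+=3.9227  a^+=-12.8634
step 5: x_pred=-0.4917  r=4.0617  x^+=1.9534  v^+=-1.7743  a^+=-7.4558
step 6: x_pred=0.0228  r=5.8172  x^+=3.5248  v^+=-4.2305  a^+=0.2890

resid = 5.8172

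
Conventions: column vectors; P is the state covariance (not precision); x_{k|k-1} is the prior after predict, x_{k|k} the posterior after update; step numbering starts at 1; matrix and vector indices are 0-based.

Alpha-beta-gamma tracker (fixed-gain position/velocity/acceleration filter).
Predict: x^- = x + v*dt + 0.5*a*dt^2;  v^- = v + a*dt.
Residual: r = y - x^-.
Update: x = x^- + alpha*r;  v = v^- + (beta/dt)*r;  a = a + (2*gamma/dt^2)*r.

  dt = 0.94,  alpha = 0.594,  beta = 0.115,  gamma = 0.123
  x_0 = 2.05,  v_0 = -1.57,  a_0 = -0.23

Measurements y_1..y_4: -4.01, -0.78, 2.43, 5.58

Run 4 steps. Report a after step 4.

a_post = 4.1576

step 1: x_pred=0.4726  r=-4.4826  x^+=-2.1901  v^+=-2.3346  a^+=-1.4780
step 2: x_pred=-5.0376  r=4.2576  x^+=-2.5086  v^+=-3.2030  a^+=-0.2926
step 3: x_pred=-5.6487  r=8.0787  x^+=-0.8500  v^+=-2.4898  a^+=1.9565
step 4: x_pred=-2.3259  r=7.9059  x^+=2.3702  v^+=0.3166  a^+=4.1576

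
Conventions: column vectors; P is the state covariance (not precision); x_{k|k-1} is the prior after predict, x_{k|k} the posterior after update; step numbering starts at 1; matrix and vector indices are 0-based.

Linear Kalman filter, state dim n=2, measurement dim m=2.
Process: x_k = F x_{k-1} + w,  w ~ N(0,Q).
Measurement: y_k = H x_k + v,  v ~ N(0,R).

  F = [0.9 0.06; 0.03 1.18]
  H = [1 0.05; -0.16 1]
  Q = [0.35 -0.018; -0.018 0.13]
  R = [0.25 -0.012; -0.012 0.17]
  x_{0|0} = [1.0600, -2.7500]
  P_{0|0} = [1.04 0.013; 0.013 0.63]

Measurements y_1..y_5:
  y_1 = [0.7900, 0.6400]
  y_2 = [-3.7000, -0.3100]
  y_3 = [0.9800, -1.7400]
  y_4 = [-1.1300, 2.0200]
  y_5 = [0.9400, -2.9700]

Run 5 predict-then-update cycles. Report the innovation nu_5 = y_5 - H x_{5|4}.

step 1: x^-=[0.7890, -3.2132]  P^-=[1.1961 0.0685; 0.0685 1.0091]  S=[1.4554 -0.0850; -0.0850 1.1878]  K=[0.8215 -0.0447; 0.1313 0.8497]  nu=[0.1617, 3.9794]  x^+=[0.7440, 0.1894]  P^+=[0.2052 0.0154; 0.0154 0.1453]
step 2: x^-=[0.6810, 0.2459]  P^-=[0.5184 0.0142; 0.0142 0.3336]  S=[0.7706 -0.0642; -0.0642 0.5124]  K=[0.6694 -0.0503; 0.0949 0.6586]  nu=[-4.3933, -0.4469]  x^+=[-2.2373, -0.4655]  P^+=[0.1674 0.0102; 0.0102 0.1125]
step 3: x^-=[-2.0415, -0.6164]  P^-=[0.4871 0.0053; 0.0053 0.2875]  S=[0.7384 -0.0703; -0.0703 0.4682]  K=[0.6547 -0.0568; 0.0862 0.6251]  nu=[3.0523, -1.4503]  x^+=[0.0392, -1.2598]  P^+=[0.1639 0.0087; 0.0087 0.1066]
step 4: x^-=[-0.0403, -1.4854]  P^-=[0.4841 0.0032; 0.0032 0.2792]  S=[0.7351 -0.0723; -0.0723 0.4606]  K=[0.6530 -0.0587; 0.0842 0.6183]  nu=[-1.0154, 3.4989]  x^+=[-0.9086, 0.5926]  P^+=[0.1635 0.0084; 0.0084 0.1054]
step 5: x^-=[-0.7822, 0.6720]  P^-=[0.4837 0.0028; 0.0028 0.2776]  S=[0.7347 -0.0728; -0.0728 0.4591]  K=[0.6527 -0.0591; 0.0838 0.6169]  nu=[1.6886, -3.7672]  x^+=[0.5426, -1.5107]  P^+=[0.1635 0.0083; 0.0083 0.1052]

innov = [1.6886, -3.7672]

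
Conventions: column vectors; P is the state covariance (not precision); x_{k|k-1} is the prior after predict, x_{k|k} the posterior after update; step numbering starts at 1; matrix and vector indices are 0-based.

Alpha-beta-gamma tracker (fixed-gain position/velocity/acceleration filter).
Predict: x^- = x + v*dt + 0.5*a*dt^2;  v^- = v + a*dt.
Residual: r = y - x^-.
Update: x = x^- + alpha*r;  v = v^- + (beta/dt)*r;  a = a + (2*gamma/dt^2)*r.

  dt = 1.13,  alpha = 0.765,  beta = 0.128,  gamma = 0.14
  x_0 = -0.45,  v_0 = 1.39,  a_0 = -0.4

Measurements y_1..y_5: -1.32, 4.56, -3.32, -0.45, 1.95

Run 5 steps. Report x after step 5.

step 1: x_pred=0.8653  r=-2.1853  x^+=-0.8064  v^+=0.6905  a^+=-0.8792
step 2: x_pred=-0.5876  r=5.1476  x^+=3.3503  v^+=0.2801  a^+=0.2496
step 3: x_pred=3.8261  r=-7.1461  x^+=-1.6407  v^+=-0.2474  a^+=-1.3174
step 4: x_pred=-2.7614  r=2.3114  x^+=-0.9932  v^+=-1.4743  a^+=-0.8106
step 5: x_pred=-3.1767  r=5.1267  x^+=0.7452  v^+=-1.8096  a^+=0.3136

x_post = 0.7452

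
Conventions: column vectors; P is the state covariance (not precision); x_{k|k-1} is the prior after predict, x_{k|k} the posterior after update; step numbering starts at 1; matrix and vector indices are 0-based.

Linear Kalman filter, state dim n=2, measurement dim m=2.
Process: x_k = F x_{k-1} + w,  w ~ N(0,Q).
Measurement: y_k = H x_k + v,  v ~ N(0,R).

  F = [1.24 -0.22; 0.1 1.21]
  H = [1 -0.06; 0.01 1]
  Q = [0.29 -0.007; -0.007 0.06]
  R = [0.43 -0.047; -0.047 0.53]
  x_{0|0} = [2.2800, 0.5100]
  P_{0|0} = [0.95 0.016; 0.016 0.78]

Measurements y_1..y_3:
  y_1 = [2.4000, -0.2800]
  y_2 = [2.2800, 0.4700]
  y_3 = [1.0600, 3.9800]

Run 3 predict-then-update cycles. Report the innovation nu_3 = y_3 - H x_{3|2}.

innov = [-1.9652, 3.2168]

step 1: x^-=[2.7150, 0.8451]  P^-=[1.7797 -0.0732; -0.0732 1.2154]  S=[2.2229 -0.1753; -0.1753 1.7441]  K=[0.8065 0.0493; -0.0109 0.6953]  nu=[-0.2643, -1.1522]  x^+=[2.4451, 0.0468]  P^+=[0.3436 -0.0152; -0.0152 0.3692]
step 2: x^-=[3.0216, 0.3011]  P^-=[0.8444 -0.0852; -0.0852 0.6003]  S=[1.2868 -0.1597; -0.1597 1.1287]  K=[0.6634 0.0259; -0.0288 0.5270]  nu=[-0.7235, 0.1387]  x^+=[2.5452, 0.3950]  P^+=[0.2828 -0.0203; -0.0203 0.2809]
step 3: x^-=[3.0691, 0.7325]  P^-=[0.7495 -0.0767; -0.0767 0.4692]  S=[1.1904 -0.1443; -0.1443 0.9977]  K=[0.6363 0.0227; -0.0317 0.4649]  nu=[-1.9652, 3.2168]  x^+=[1.8917, 2.2903]  P^+=[0.2713 -0.0206; -0.0206 0.2481]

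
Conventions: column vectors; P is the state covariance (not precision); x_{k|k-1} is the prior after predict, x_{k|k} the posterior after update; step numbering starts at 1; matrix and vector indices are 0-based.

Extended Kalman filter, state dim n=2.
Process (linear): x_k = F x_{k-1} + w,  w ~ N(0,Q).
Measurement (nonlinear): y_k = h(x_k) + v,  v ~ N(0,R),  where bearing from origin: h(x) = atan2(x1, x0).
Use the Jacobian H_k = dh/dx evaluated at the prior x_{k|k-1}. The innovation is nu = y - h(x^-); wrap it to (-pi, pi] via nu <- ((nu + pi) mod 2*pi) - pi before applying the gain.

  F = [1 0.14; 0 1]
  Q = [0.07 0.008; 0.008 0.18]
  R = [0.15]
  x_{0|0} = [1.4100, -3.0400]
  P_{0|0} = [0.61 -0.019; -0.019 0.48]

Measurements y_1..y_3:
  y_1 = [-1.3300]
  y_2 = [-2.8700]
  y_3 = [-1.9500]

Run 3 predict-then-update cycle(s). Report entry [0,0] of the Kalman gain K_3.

K[0,0] = 0.6130

step 1: x^-=[0.9844, -3.0400]  P^-=[0.6841 0.0562; 0.0562 0.6600]  H_jac=[0.2977 0.0964]  S=[0.2200]  K=[0.9504; 0.3653]  nu=[-0.0724]  x^+=[0.9156, -3.0664]  P^+=[0.4854 -0.0202; -0.0202 0.6306]
step 2: x^-=[0.4863, -3.0664]  P^-=[0.5621 0.0761; 0.0761 0.8106]  H_jac=[0.3181 0.0505]  S=[0.2114]  K=[0.8640; 0.3080]  nu=[-1.4565]  x^+=[-0.7721, -3.5151]  P^+=[0.4043 0.0199; 0.0199 0.7906]
step 3: x^-=[-1.2642, -3.5151]  P^-=[0.4953 0.1385; 0.1385 0.9706]  H_jac=[0.2519 -0.0906]  S=[0.1831]  K=[0.6130; -0.2897]  nu=[-0.0339]  x^+=[-1.2850, -3.5052]  P^+=[0.4265 0.1710; 0.1710 0.9552]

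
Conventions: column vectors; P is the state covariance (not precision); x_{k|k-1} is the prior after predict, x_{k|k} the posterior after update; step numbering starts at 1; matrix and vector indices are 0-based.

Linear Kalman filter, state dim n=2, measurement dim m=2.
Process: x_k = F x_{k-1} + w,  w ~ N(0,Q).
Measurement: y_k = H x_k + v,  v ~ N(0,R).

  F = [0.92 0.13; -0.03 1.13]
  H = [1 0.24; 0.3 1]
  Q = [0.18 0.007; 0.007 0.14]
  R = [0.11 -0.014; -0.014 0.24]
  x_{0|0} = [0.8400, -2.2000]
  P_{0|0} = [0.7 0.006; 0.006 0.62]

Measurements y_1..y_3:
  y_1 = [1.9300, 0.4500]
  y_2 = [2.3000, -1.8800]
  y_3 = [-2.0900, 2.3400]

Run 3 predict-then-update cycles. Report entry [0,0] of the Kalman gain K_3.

step 1: x^-=[0.4868, -2.5112]  P^-=[0.7844 0.0850; 0.0850 0.9319]  S=[0.9889 0.5361; 0.5361 1.2935]  K=[0.8766 -0.1157; -0.1150 0.7878]  nu=[2.0459, 2.8152]  x^+=[1.9545, -0.5286]  P^+=[0.1160 -0.0748; -0.0748 0.2131]
step 2: x^-=[1.7295, -0.6559]  P^-=[0.2639 -0.0424; -0.0424 0.4173]  S=[0.3776 0.1199; 0.1199 0.6556]  K=[0.6945 -0.0709; -0.0456 0.6255]  nu=[0.7280, -1.7429]  x^+=[2.3586, -1.7792]  P^+=[0.0903 -0.0538; -0.0538 0.1669]
step 3: x^-=[1.9386, -2.0813]  P^-=[0.2464 -0.0267; -0.0267 0.3568]  S=[0.3641 0.1169; 0.1169 0.6030]  K=[0.6760 -0.0528; -0.0255 0.5834]  nu=[-3.5291, 3.8397]  x^+=[-0.6499, 0.2490]  P^+=[0.0867 -0.0481; -0.0481 0.1548]

K[0,0] = 0.6760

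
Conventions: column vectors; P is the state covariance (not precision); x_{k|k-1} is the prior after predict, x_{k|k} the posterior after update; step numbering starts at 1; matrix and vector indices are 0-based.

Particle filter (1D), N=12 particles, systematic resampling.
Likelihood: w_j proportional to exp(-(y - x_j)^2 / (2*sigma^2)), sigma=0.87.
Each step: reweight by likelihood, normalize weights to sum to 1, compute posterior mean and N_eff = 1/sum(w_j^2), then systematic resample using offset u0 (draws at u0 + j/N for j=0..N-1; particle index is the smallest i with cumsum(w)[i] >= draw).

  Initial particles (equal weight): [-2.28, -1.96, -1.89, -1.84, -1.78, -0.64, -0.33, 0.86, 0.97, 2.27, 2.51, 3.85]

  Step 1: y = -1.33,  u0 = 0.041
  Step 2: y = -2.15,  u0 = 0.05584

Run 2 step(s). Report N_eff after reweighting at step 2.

N_eff = 10.0621

step 1: w=[0.1066, 0.1488, 0.1572, 0.1629, 0.1692, 0.1412, 0.0999, 0.0081, 0.0059, 0.0000, 0.0000, 0.0000]  mean=-1.5434  Neff=6.9714  idx=[0, 1, 1, 2, 2, 3, 3, 4, 4, 5, 5, 6]
step 2: w=[0.1085, 0.1071, 0.1071, 0.1049, 0.1049, 0.1030, 0.1030, 0.1002, 0.1002, 0.0243, 0.0243, 0.0123]  mean=-1.8349  Neff=10.0621  idx=[0, 1, 2, 2, 3, 4, 5, 6, 6, 7, 8, 10]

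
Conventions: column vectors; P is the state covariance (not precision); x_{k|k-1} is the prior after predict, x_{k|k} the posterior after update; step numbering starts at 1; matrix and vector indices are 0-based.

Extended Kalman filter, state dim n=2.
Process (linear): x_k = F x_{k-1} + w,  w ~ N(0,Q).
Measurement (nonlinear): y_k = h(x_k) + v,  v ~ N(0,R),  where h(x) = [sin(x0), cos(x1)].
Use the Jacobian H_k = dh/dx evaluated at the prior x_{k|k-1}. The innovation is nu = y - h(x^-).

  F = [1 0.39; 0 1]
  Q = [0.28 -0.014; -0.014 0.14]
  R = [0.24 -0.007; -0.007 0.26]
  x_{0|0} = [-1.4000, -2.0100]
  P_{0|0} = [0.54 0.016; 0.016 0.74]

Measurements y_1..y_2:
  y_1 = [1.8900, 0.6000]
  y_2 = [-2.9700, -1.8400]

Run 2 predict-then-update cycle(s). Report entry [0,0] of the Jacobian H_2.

step 1: x^-=[-2.1839, -2.0100]  P^-=[0.9450 0.2906; 0.2906 0.8800]  H_jac=[-0.5754 0.0000; 0.0000 0.9051]  S=[0.5529 -0.1583; -0.1583 0.9809]  K=[-0.9507 0.1147; -0.0733 0.8002]  nu=[2.7079, 1.0252]  x^+=[-4.6406, -1.3881]  P^+=[0.3979 0.0403; 0.0403 0.2304]
step 2: x^-=[-5.1820, -1.3881]  P^-=[0.7444 0.1162; 0.1162 0.3704]  H_jac=[0.4525 0.0000; 0.0000 0.9833]  S=[0.3924 0.0447; 0.0447 0.6182]  K=[0.8443 0.1237; 0.0674 0.5844]  nu=[-3.8618, -2.0217]  x^+=[-8.6925, -2.8298]  P^+=[0.4459 0.0267; 0.0267 0.1540]

H_jac[0,0] = 0.4525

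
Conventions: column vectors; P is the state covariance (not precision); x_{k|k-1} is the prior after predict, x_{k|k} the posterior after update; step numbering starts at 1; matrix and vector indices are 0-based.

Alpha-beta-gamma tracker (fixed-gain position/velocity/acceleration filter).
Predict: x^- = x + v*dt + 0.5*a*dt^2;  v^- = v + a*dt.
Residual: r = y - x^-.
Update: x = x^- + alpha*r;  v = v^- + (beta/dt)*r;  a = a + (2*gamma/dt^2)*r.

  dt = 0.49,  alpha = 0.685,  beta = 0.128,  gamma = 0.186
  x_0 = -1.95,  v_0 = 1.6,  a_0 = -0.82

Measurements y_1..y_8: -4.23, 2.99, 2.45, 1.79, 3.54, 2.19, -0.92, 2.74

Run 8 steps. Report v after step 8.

step 1: x_pred=-1.2644  r=-2.9656  x^+=-3.2958  v^+=0.4235  a^+=-5.4147
step 2: x_pred=-3.7384  r=6.7284  x^+=0.8706  v^+=-0.4721  a^+=5.0099
step 3: x_pred=1.2407  r=1.2093  x^+=2.0691  v^+=2.2987  a^+=6.8836
step 4: x_pred=4.0218  r=-2.2318  x^+=2.4930  v^+=5.0886  a^+=3.4257
step 5: x_pred=5.3977  r=-1.8577  x^+=4.1252  v^+=6.2820  a^+=0.5475
step 6: x_pred=7.2691  r=-5.0791  x^+=3.7899  v^+=5.2234  a^+=-7.3218
step 7: x_pred=5.4704  r=-6.3904  x^+=1.0930  v^+=-0.0336  a^+=-17.2228
step 8: x_pred=-0.9911  r=3.7311  x^+=1.5647  v^+=-7.4981  a^+=-11.4420

v_post = -7.4981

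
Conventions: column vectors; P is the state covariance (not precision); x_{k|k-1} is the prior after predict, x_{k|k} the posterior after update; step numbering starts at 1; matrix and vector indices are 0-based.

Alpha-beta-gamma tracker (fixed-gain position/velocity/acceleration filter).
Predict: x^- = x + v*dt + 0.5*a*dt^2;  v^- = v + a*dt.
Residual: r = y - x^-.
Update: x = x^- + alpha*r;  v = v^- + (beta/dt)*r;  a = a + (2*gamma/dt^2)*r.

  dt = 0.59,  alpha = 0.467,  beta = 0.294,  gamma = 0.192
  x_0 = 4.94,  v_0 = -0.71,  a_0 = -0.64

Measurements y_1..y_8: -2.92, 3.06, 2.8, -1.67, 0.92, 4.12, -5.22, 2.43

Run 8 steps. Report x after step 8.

step 1: x_pred=4.4097  r=-7.3297  x^+=0.9867  v^+=-4.7400  a^+=-8.7256
step 2: x_pred=-3.3286  r=6.3886  x^+=-0.3451  v^+=-6.7047  a^+=-1.6782
step 3: x_pred=-4.5930  r=7.3930  x^+=-1.1405  v^+=-4.0109  a^+=6.4772
step 4: x_pred=-2.3795  r=0.7095  x^+=-2.0482  v^+=0.1642  a^+=7.2599
step 5: x_pred=-0.6877  r=1.6077  x^+=0.0631  v^+=5.2487  a^+=9.0334
step 6: x_pred=4.7321  r=-0.6121  x^+=4.4463  v^+=10.2734  a^+=8.3581
step 7: x_pred=11.9623  r=-17.1823  x^+=3.9382  v^+=6.6427  a^+=-10.5962
step 8: x_pred=6.0131  r=-3.5831  x^+=4.3398  v^+=-1.3945  a^+=-14.5488

x_post = 4.3398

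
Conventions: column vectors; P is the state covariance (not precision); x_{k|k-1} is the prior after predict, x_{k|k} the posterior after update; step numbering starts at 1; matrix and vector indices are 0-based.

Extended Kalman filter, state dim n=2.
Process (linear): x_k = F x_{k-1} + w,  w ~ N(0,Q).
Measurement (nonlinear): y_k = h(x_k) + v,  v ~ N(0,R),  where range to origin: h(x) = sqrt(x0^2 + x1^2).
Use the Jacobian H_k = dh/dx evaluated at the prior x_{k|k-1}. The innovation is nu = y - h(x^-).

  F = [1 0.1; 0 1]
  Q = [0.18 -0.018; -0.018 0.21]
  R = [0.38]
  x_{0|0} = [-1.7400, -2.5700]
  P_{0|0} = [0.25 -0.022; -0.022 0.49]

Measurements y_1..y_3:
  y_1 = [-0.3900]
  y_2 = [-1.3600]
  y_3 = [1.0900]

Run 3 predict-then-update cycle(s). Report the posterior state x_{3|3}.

x_post = [0.6681, -0.3517]

step 1: x^-=[-1.9970, -2.5700]  P^-=[0.4305 0.0090; 0.0090 0.7000]  H_jac=[-0.6136 -0.7896]  S=[0.9873]  K=[-0.2748; -0.5655]  nu=[-3.6447]  x^+=[-0.9956, -0.5090]  P^+=[0.3560 -0.1444; -0.1444 0.3843]
step 2: x^-=[-1.0465, -0.5090]  P^-=[0.5109 -0.1240; -0.1240 0.5943]  H_jac=[-0.8993 -0.4374]  S=[0.8094]  K=[-0.5007; -0.1835]  nu=[-2.5238]  x^+=[0.2171, -0.0460]  P^+=[0.3080 -0.1983; -0.1983 0.5671]
step 3: x^-=[0.2125, -0.0460]  P^-=[0.4540 -0.1596; -0.1596 0.7771]  H_jac=[0.9774 -0.2116]  S=[0.9145]  K=[0.5222; -0.3504]  nu=[0.8726]  x^+=[0.6681, -0.3517]  P^+=[0.2047 0.0077; 0.0077 0.6648]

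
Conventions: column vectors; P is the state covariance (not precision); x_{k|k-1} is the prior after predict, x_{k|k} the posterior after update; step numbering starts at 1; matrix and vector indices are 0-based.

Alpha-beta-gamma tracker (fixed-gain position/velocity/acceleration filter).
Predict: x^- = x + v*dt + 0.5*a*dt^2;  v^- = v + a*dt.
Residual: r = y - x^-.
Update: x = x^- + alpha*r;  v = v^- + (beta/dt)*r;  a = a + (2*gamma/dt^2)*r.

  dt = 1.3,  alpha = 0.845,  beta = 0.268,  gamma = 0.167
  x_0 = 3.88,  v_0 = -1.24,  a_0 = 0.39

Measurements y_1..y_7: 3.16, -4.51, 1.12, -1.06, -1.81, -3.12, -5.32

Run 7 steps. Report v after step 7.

step 1: x_pred=2.5976  r=0.5625  x^+=3.0728  v^+=-0.6170  a^+=0.5012
step 2: x_pred=2.6941  r=-7.2041  x^+=-3.3934  v^+=-1.4507  a^+=-0.9226
step 3: x_pred=-6.0589  r=7.1789  x^+=0.0073  v^+=-1.1702  a^+=0.4962
step 4: x_pred=-1.0947  r=0.0347  x^+=-1.0654  v^+=-0.5180  a^+=0.5030
step 5: x_pred=-1.3137  r=-0.4963  x^+=-1.7331  v^+=0.0336  a^+=0.4049
step 6: x_pred=-1.3472  r=-1.7728  x^+=-2.8452  v^+=0.1946  a^+=0.0546
step 7: x_pred=-2.5462  r=-2.7738  x^+=-4.8901  v^+=-0.3063  a^+=-0.4936

v_post = -0.3063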